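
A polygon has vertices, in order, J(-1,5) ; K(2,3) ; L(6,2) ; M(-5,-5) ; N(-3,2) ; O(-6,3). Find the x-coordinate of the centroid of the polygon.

Apply the shoelace (surveyor's) formula. First the cross-terms c_i = x_i·y_{i+1} − x_{i+1}·y_i:
  -13, -14, -20, -25, 3, -27  ⇒  2A = -96, A = -48.
Then Σ (x_i + x_{i+1})·c_i = 217, so x̄ = 217 / (6·(-48)) = -217/288.

-217/288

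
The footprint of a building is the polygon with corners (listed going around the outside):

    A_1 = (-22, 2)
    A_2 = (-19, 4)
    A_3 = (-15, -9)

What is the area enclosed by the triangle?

23.5

Σ = (-50) + (231) + (-228) = -47
Area = |Σ|/2 = 23.5.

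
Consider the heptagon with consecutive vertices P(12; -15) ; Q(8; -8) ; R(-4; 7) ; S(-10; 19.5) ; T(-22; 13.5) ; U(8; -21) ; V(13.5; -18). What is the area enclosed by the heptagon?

420.5

Σ = (24) + (24) + (-8) + (294) + (354) + (139.5) + (13.5) = 841
Area = |Σ|/2 = 420.5.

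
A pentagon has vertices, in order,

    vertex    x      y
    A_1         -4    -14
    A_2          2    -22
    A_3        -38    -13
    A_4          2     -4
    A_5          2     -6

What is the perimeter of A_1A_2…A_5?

|A_1A_2| = √((6)² + (-8)²) = √100 = 10
|A_2A_3| = √((-40)² + (9)²) = √1681 = 41
|A_3A_4| = √((40)² + (9)²) = √1681 = 41
|A_4A_5| = √((0)² + (-2)²) = √4 = 2
|A_5A_1| = √((-6)² + (-8)²) = √100 = 10
Perimeter = 10 + 41 + 41 + 2 + 10 = 104.

104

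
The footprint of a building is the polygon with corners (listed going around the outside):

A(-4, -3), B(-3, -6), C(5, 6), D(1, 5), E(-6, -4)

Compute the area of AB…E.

37

Σ = (15) + (12) + (19) + (26) + (2) = 74
Area = |Σ|/2 = 37.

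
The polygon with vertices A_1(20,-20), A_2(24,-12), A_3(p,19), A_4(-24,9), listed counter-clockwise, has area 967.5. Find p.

23

The doubled signed area Σ (x_i y_{i+1} − x_{i+1} y_i) is linear in p.
With p=0 it equals 1452; the coefficient of p is 21 (from the two edges through A_3).
So 21·p + 1452 = 2·967.5 = 1935 ⇒ p = 23.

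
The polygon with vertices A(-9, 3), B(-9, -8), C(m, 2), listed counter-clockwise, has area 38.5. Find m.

The doubled signed area Σ (x_i y_{i+1} − x_{i+1} y_i) is linear in m.
With m=0 it equals 99; the coefficient of m is 11 (from the two edges through C).
So 11·m + 99 = 2·38.5 = 77 ⇒ m = -2.

-2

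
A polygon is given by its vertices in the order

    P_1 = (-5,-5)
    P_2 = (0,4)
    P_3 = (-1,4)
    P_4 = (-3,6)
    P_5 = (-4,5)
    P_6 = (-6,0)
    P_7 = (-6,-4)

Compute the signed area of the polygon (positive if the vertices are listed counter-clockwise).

31.5

P_1→P_2: (-5)(4) − (0)(-5) = -20
P_2→P_3: (0)(4) − (-1)(4) = 4
P_3→P_4: (-1)(6) − (-3)(4) = 6
P_4→P_5: (-3)(5) − (-4)(6) = 9
P_5→P_6: (-4)(0) − (-6)(5) = 30
P_6→P_7: (-6)(-4) − (-6)(0) = 24
P_7→P_1: (-6)(-5) − (-5)(-4) = 10
Σ = 63
Signed area = Σ/2 = 31.5 (positive ⇒ counter-clockwise traversal).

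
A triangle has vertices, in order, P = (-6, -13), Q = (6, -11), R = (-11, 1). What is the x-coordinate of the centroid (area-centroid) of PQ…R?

-11/3

Apply the shoelace formula. First the cross-terms c_i = x_i·y_{i+1} − x_{i+1}·y_i:
  144, -115, 149  ⇒  2A = 178, A = 89.
Then Σ (x_i + x_{i+1})·c_i = -1958, so x̄ = -1958 / (6·89) = -11/3.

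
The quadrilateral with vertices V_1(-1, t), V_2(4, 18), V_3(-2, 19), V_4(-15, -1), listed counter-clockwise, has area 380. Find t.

-20

Write out the shoelace sum; only the two edges meeting at V_1 involve t:
2·Area = [((-15)·t − (-1)·(-1)) + ((-1)·18 − 4·t)] + 399
       = -19·t + 380 = 760
⇒ t = -20.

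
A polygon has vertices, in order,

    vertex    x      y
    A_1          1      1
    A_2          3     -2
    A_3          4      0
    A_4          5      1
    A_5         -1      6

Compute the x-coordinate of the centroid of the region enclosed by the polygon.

196/93

Apply Gauss's area formula. First the cross-terms c_i = x_i·y_{i+1} − x_{i+1}·y_i:
  -5, 8, 4, 31, -7  ⇒  2A = 31, A = 15.5.
Then Σ (x_i + x_{i+1})·c_i = 196, so x̄ = 196 / (6·15.5) = 196/93.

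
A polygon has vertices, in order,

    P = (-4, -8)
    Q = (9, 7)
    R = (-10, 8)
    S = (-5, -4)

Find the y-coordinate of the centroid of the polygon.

353/145

Apply Gauss's area formula. First the cross-terms c_i = x_i·y_{i+1} − x_{i+1}·y_i:
  44, 142, 80, 24  ⇒  2A = 290, A = 145.
Then Σ (y_i + y_{i+1})·c_i = 2118, so ȳ = 2118 / (6·145) = 353/145.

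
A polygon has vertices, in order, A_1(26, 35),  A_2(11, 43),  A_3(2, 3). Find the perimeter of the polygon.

98

|A_1A_2| = √((-15)² + (8)²) = √289 = 17
|A_2A_3| = √((-9)² + (-40)²) = √1681 = 41
|A_3A_1| = √((24)² + (32)²) = √1600 = 40
Perimeter = 17 + 41 + 40 = 98.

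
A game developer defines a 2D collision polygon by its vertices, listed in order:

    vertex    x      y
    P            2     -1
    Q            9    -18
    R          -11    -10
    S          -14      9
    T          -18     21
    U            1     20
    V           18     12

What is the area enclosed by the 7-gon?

728.5

Apply the shoelace formula: 2A = Σ (x_i·y_{i+1} − x_{i+1}·y_i), indices taken mod 7.
Σ = (-27) + (-288) + (-239) + (-132) + (-381) + (-348) + (-42) = -1457
Area = |Σ|/2 = 728.5.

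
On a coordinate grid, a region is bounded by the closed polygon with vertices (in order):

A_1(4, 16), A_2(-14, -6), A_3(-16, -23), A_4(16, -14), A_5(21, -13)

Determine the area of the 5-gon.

746

Σ = (200) + (226) + (592) + (86) + (388) = 1492
Area = |Σ|/2 = 746.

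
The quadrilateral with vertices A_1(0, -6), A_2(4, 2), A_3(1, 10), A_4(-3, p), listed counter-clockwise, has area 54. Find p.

Write out the shoelace sum; only the two edges meeting at A_4 involve p:
2·Area = [(1·p − (-3)·10) + ((-3)·(-6) − 0·p)] + 62
       = 1·p + 110 = 108
⇒ p = -2.

-2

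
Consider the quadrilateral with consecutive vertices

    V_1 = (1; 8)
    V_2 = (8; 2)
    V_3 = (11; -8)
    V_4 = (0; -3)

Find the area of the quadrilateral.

89

Apply the shoelace (surveyor's) formula: 2A = Σ (x_i·y_{i+1} − x_{i+1}·y_i), indices taken mod 4.
Cross-terms: -62, -86, -33, 3  ⇒  Σ = -178
Area = |Σ|/2 = 89.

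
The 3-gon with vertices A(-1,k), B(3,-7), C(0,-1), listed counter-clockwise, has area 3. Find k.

The doubled signed area Σ (x_i y_{i+1} − x_{i+1} y_i) is linear in k.
With k=0 it equals 3; the coefficient of k is -3 (from the two edges through A).
So -3·k + 3 = 2·3 = 6 ⇒ k = -1.

-1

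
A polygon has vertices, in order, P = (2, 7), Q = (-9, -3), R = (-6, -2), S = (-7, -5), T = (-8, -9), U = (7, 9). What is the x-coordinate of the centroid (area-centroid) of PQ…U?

Apply the surveyor's formula. First the cross-terms c_i = x_i·y_{i+1} − x_{i+1}·y_i:
  57, 0, 16, 23, -9, 31  ⇒  2A = 118, A = 59.
Then Σ (x_i + x_{i+1})·c_i = -664, so x̄ = -664 / (6·59) = -332/177.

-332/177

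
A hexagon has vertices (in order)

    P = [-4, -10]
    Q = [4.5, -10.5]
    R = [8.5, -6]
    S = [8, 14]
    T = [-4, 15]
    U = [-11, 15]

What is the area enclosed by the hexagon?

Apply the shoelace formula: 2A = Σ (x_i·y_{i+1} − x_{i+1}·y_i), indices taken mod 6.
Σ = (87) + (62.25) + (167) + (176) + (105) + (170) = 767.25
Area = |Σ|/2 = 383.625.

383.625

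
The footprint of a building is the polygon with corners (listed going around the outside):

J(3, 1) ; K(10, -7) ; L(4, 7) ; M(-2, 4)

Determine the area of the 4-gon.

Σ = (-31) + (98) + (30) + (-14) = 83
Area = |Σ|/2 = 41.5.

41.5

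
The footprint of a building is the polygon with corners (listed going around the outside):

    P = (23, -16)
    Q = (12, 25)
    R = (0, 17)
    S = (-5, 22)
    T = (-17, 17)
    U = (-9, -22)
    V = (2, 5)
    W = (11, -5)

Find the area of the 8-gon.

872.5

Apply Gauss's area formula: 2A = Σ (x_i·y_{i+1} − x_{i+1}·y_i), indices taken mod 8.
Σ = (767) + (204) + (85) + (289) + (527) + (-1) + (-65) + (-61) = 1745
Area = |Σ|/2 = 872.5.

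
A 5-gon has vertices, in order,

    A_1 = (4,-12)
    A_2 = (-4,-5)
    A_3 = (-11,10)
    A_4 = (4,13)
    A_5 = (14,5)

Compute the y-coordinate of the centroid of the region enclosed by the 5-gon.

641/261

Apply Gauss's area formula. First the cross-terms c_i = x_i·y_{i+1} − x_{i+1}·y_i:
  -68, -95, -183, -162, -188  ⇒  2A = -696, A = -348.
Then Σ (y_i + y_{i+1})·c_i = -5128, so ȳ = -5128 / (6·(-348)) = 641/261.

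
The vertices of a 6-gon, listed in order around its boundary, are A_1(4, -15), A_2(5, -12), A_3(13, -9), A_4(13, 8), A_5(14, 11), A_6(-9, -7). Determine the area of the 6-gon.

277

Apply the surveyor's formula: 2A = Σ (x_i·y_{i+1} − x_{i+1}·y_i), indices taken mod 6.
Cross-terms: 27, 111, 221, 31, 1, 163  ⇒  Σ = 554
Area = |Σ|/2 = 277.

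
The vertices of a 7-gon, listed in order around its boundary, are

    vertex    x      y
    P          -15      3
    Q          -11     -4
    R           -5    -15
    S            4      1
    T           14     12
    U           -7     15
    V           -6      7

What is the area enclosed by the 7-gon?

374.5

Σ = (93) + (145) + (55) + (34) + (294) + (41) + (87) = 749
Area = |Σ|/2 = 374.5.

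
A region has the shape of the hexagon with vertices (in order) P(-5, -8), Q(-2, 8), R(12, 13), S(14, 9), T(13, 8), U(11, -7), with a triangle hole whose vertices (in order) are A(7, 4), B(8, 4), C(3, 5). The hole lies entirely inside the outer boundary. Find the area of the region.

Outer boundary:
Apply Gauss's area formula: 2A = Σ (x_i·y_{i+1} − x_{i+1}·y_i), indices taken mod 6.
Cross-terms: -56, -122, -74, -5, -179, -123  ⇒  Σ = -559
Area = |Σ|/2 = 279.5.
Hole:
Apply Gauss's area formula: 2A = Σ (x_i·y_{i+1} − x_{i+1}·y_i), indices taken mod 3.
Σ = (-4) + (28) + (-23) = 1
Area = |Σ|/2 = 0.5.
Net area = 279.5 − 0.5 = 279.

279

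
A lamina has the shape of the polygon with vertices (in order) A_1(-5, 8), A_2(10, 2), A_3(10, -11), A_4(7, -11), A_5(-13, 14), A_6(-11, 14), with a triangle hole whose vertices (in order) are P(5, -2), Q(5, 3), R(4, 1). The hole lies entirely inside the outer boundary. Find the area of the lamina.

Outer boundary:
Apply the shoelace formula: 2A = Σ (x_i·y_{i+1} − x_{i+1}·y_i), indices taken mod 6.
A_1→A_2: (-5)(2) − (10)(8) = -90
A_2→A_3: (10)(-11) − (10)(2) = -130
A_3→A_4: (10)(-11) − (7)(-11) = -33
A_4→A_5: (7)(14) − (-13)(-11) = -45
A_5→A_6: (-13)(14) − (-11)(14) = -28
A_6→A_1: (-11)(8) − (-5)(14) = -18
Σ = -344
Area = |Σ|/2 = 172.
Hole:
Apply the surveyor's formula: 2A = Σ (x_i·y_{i+1} − x_{i+1}·y_i), indices taken mod 3.
P→Q: (5)(3) − (5)(-2) = 25
Q→R: (5)(1) − (4)(3) = -7
R→P: (4)(-2) − (5)(1) = -13
Σ = 5
Area = |Σ|/2 = 2.5.
Net area = 172 − 2.5 = 169.5.

169.5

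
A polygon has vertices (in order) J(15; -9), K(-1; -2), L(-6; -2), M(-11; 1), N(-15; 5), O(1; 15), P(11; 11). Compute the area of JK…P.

382.5

Apply the shoelace formula: 2A = Σ (x_i·y_{i+1} − x_{i+1}·y_i), indices taken mod 7.
Σ = (-39) + (-10) + (-28) + (-40) + (-230) + (-154) + (-264) = -765
Area = |Σ|/2 = 382.5.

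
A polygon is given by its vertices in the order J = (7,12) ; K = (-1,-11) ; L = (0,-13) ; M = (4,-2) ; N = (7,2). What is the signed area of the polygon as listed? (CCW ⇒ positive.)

J→K: (7)(-11) − (-1)(12) = -65
K→L: (-1)(-13) − (0)(-11) = 13
L→M: (0)(-2) − (4)(-13) = 52
M→N: (4)(2) − (7)(-2) = 22
N→J: (7)(12) − (7)(2) = 70
Σ = 92
Signed area = Σ/2 = 46 (positive ⇒ counter-clockwise traversal).

46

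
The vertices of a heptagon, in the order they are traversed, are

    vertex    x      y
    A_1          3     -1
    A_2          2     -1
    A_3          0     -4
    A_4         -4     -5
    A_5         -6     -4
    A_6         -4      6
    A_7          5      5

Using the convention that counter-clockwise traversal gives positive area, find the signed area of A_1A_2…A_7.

-80.5

A_1→A_2: (3)(-1) − (2)(-1) = -1
A_2→A_3: (2)(-4) − (0)(-1) = -8
A_3→A_4: (0)(-5) − (-4)(-4) = -16
A_4→A_5: (-4)(-4) − (-6)(-5) = -14
A_5→A_6: (-6)(6) − (-4)(-4) = -52
A_6→A_7: (-4)(5) − (5)(6) = -50
A_7→A_1: (5)(-1) − (3)(5) = -20
Σ = -161
Signed area = Σ/2 = -80.5 (negative ⇒ clockwise traversal).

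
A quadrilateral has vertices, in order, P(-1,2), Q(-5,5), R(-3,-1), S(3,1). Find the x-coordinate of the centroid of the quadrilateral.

Apply Gauss's area formula. First the cross-terms c_i = x_i·y_{i+1} − x_{i+1}·y_i:
  5, 20, 0, 7  ⇒  2A = 32, A = 16.
Then Σ (x_i + x_{i+1})·c_i = -176, so x̄ = -176 / (6·16) = -11/6.

-11/6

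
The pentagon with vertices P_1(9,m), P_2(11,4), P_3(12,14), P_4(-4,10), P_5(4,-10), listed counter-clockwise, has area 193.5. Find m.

3

The doubled signed area Σ (x_i y_{i+1} − x_{i+1} y_i) is linear in m.
With m=0 it equals 408; the coefficient of m is -7 (from the two edges through P_1).
So -7·m + 408 = 2·193.5 = 387 ⇒ m = 3.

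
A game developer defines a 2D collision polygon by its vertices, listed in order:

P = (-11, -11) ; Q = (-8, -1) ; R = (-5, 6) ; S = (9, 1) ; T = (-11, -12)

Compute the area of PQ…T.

148.5

Cross-terms: -77, -53, -59, -97, -11  ⇒  Σ = -297
Area = |Σ|/2 = 148.5.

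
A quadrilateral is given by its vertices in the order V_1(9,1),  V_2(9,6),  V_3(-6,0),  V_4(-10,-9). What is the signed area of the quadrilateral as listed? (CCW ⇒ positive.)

103

Apply Gauss's area formula: 2A = Σ (x_i·y_{i+1} − x_{i+1}·y_i), indices taken mod 4.
Σ = (45) + (36) + (54) + (71) = 206
Signed area = Σ/2 = 103 (positive ⇒ counter-clockwise traversal).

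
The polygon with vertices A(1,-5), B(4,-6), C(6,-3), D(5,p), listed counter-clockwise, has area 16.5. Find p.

Write out the shoelace sum; only the two edges meeting at D involve p:
2·Area = [(6·p − 5·(-3)) + (5·(-5) − 1·p)] + 38
       = 5·p + 28 = 33
⇒ p = 1.

1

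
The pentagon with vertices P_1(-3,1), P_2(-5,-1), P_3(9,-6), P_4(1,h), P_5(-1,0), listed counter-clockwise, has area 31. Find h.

1

Write out the shoelace sum; only the two edges meeting at P_4 involve h:
2·Area = [(9·h − 1·(-6)) + (1·0 − (-1)·h)] + 46
       = 10·h + 52 = 62
⇒ h = 1.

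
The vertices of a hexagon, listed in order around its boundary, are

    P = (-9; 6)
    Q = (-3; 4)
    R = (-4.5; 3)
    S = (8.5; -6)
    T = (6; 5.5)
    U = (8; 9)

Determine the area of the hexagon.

Apply the surveyor's formula: 2A = Σ (x_i·y_{i+1} − x_{i+1}·y_i), indices taken mod 6.
Σ = (-18) + (9) + (1.5) + (82.75) + (10) + (129) = 214.25
Area = |Σ|/2 = 107.125.

107.125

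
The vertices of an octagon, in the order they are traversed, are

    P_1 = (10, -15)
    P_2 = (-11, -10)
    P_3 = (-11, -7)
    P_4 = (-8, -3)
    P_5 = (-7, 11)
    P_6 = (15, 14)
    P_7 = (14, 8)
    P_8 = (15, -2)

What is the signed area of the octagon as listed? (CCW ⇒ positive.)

Apply the shoelace formula: 2A = Σ (x_i·y_{i+1} − x_{i+1}·y_i), indices taken mod 8.
Σ = (-265) + (-33) + (-23) + (-109) + (-263) + (-76) + (-148) + (-205) = -1122
Signed area = Σ/2 = -561 (negative ⇒ clockwise traversal).

-561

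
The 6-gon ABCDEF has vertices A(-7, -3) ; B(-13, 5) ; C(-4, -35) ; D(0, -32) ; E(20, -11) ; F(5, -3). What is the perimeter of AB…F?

114

|AB| = √((-6)² + (8)²) = √100 = 10
|BC| = √((9)² + (-40)²) = √1681 = 41
|CD| = √((4)² + (3)²) = √25 = 5
|DE| = √((20)² + (21)²) = √841 = 29
|EF| = √((-15)² + (8)²) = √289 = 17
|FA| = √((-12)² + (0)²) = √144 = 12
Perimeter = 10 + 41 + 5 + 29 + 17 + 12 = 114.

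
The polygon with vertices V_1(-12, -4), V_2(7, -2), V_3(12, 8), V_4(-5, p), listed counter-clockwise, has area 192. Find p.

The doubled signed area Σ (x_i y_{i+1} − x_{i+1} y_i) is linear in p.
With p=0 it equals 192; the coefficient of p is 24 (from the two edges through V_4).
So 24·p + 192 = 2·192 = 384 ⇒ p = 8.

8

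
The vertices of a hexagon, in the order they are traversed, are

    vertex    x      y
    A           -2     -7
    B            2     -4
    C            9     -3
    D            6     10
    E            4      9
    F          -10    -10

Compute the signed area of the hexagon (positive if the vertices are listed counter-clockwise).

Σ = (22) + (30) + (108) + (14) + (50) + (50) = 274
Signed area = Σ/2 = 137 (positive ⇒ counter-clockwise traversal).

137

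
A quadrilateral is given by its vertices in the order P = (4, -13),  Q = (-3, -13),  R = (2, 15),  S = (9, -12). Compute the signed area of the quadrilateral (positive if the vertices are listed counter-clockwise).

Σ = (-91) + (-19) + (-159) + (-69) = -338
Signed area = Σ/2 = -169 (negative ⇒ clockwise traversal).

-169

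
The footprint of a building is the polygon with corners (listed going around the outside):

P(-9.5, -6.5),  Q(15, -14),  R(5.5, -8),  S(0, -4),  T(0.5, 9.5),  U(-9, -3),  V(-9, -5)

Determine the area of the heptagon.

140.25

Σ = (230.5) + (-43) + (-22) + (2) + (84) + (18) + (11) = 280.5
Area = |Σ|/2 = 140.25.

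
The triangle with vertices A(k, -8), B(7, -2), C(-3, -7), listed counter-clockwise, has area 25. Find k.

5

The doubled signed area Σ (x_i y_{i+1} − x_{i+1} y_i) is linear in k.
With k=0 it equals 25; the coefficient of k is 5 (from the two edges through A).
So 5·k + 25 = 2·25 = 50 ⇒ k = 5.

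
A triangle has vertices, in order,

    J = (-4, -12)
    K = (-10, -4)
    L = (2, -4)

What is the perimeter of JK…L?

32

|JK| = √((-6)² + (8)²) = √100 = 10
|KL| = √((12)² + (0)²) = √144 = 12
|LJ| = √((-6)² + (-8)²) = √100 = 10
Perimeter = 10 + 12 + 10 = 32.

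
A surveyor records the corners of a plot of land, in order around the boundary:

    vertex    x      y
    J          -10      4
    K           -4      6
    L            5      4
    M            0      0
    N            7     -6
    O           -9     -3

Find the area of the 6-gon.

115.5

Apply Gauss's area formula: 2A = Σ (x_i·y_{i+1} − x_{i+1}·y_i), indices taken mod 6.
Σ = (-44) + (-46) + (0) + (0) + (-75) + (-66) = -231
Area = |Σ|/2 = 115.5.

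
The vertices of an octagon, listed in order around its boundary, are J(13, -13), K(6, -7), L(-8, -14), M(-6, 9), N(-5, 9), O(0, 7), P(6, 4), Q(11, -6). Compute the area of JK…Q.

270

Cross-terms: -13, -140, -156, -9, -35, -42, -80, -65  ⇒  Σ = -540
Area = |Σ|/2 = 270.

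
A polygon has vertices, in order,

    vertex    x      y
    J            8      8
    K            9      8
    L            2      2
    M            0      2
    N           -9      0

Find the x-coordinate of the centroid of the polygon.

7/6

Apply the shoelace (surveyor's) formula. First the cross-terms c_i = x_i·y_{i+1} − x_{i+1}·y_i:
  -8, 2, 4, 18, -72  ⇒  2A = -56, A = -28.
Then Σ (x_i + x_{i+1})·c_i = -196, so x̄ = -196 / (6·(-28)) = 7/6.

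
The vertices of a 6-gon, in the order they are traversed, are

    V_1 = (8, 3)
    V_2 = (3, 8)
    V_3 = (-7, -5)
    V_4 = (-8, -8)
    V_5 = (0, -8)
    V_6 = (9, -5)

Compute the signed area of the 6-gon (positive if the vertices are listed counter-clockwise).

157.5

Apply the shoelace formula: 2A = Σ (x_i·y_{i+1} − x_{i+1}·y_i), indices taken mod 6.
Σ = (55) + (41) + (16) + (64) + (72) + (67) = 315
Signed area = Σ/2 = 157.5 (positive ⇒ counter-clockwise traversal).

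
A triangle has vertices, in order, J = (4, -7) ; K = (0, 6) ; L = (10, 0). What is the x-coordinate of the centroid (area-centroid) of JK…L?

Apply Gauss's area formula. First the cross-terms c_i = x_i·y_{i+1} − x_{i+1}·y_i:
  24, -60, -70  ⇒  2A = -106, A = -53.
Then Σ (x_i + x_{i+1})·c_i = -1484, so x̄ = -1484 / (6·(-53)) = 14/3.

14/3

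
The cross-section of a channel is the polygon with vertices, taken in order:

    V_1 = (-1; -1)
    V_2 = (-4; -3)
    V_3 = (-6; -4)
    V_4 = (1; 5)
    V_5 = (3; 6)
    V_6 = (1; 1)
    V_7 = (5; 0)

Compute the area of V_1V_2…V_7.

25.5

Σ = (-1) + (-2) + (-26) + (-9) + (-3) + (-5) + (-5) = -51
Area = |Σ|/2 = 25.5.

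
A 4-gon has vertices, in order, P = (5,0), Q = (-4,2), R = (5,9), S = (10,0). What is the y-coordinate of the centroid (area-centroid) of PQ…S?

Apply Gauss's area formula. First the cross-terms c_i = x_i·y_{i+1} − x_{i+1}·y_i:
  10, -46, -90, 0  ⇒  2A = -126, A = -63.
Then Σ (y_i + y_{i+1})·c_i = -1296, so ȳ = -1296 / (6·(-63)) = 24/7.

24/7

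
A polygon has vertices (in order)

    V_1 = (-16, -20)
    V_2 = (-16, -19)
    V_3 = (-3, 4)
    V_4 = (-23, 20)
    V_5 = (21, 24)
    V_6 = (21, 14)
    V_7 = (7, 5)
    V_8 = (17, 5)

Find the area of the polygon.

795

Apply the shoelace formula: 2A = Σ (x_i·y_{i+1} − x_{i+1}·y_i), indices taken mod 8.
Cross-terms: -16, -121, 32, -972, -210, 7, -50, -260  ⇒  Σ = -1590
Area = |Σ|/2 = 795.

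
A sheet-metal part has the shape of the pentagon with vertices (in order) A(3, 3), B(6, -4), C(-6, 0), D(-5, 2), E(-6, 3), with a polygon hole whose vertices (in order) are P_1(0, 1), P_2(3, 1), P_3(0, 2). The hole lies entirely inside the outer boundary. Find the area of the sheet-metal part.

Outer boundary:
Apply Gauss's area formula: 2A = Σ (x_i·y_{i+1} − x_{i+1}·y_i), indices taken mod 5.
Σ = (-30) + (-24) + (-12) + (-3) + (-27) = -96
Area = |Σ|/2 = 48.
Hole:
Apply the surveyor's formula: 2A = Σ (x_i·y_{i+1} − x_{i+1}·y_i), indices taken mod 3.
P_1→P_2: (0)(1) − (3)(1) = -3
P_2→P_3: (3)(2) − (0)(1) = 6
P_3→P_1: (0)(1) − (0)(2) = 0
Σ = 3
Area = |Σ|/2 = 1.5.
Net area = 48 − 1.5 = 46.5.

46.5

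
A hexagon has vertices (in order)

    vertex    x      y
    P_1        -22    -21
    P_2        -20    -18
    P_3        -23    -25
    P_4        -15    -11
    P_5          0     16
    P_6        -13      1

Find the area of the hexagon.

101.5

P_1→P_2: (-22)(-18) − (-20)(-21) = -24
P_2→P_3: (-20)(-25) − (-23)(-18) = 86
P_3→P_4: (-23)(-11) − (-15)(-25) = -122
P_4→P_5: (-15)(16) − (0)(-11) = -240
P_5→P_6: (0)(1) − (-13)(16) = 208
P_6→P_1: (-13)(-21) − (-22)(1) = 295
Σ = 203
Area = |Σ|/2 = 101.5.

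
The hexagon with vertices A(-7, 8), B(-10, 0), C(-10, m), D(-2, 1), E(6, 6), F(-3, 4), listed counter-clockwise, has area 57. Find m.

-2

Write out the shoelace sum; only the two edges meeting at C involve m:
2·Area = [((-10)·m − (-10)·0) + ((-10)·1 − (-2)·m)] + 108
       = -8·m + 98 = 114
⇒ m = -2.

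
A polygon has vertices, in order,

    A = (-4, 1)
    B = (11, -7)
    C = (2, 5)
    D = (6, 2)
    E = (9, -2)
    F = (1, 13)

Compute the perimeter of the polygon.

|AB| = √((15)² + (-8)²) = √289 = 17
|BC| = √((-9)² + (12)²) = √225 = 15
|CD| = √((4)² + (-3)²) = √25 = 5
|DE| = √((3)² + (-4)²) = √25 = 5
|EF| = √((-8)² + (15)²) = √289 = 17
|FA| = √((-5)² + (-12)²) = √169 = 13
Perimeter = 17 + 15 + 5 + 5 + 17 + 13 = 72.

72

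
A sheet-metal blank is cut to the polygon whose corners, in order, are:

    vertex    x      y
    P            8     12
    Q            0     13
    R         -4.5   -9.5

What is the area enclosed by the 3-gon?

92.25

Apply the surveyor's formula: 2A = Σ (x_i·y_{i+1} − x_{i+1}·y_i), indices taken mod 3.
P→Q: (8)(13) − (0)(12) = 104
Q→R: (0)(-9.5) − (-4.5)(13) = 58.5
R→P: (-4.5)(12) − (8)(-9.5) = 22
Σ = 184.5
Area = |Σ|/2 = 92.25.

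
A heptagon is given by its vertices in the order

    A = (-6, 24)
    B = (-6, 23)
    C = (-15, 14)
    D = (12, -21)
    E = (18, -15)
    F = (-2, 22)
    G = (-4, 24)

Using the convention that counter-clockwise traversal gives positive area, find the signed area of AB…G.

533

Cross-terms: 6, 261, 147, 198, 366, 40, 48  ⇒  Σ = 1066
Signed area = Σ/2 = 533 (positive ⇒ counter-clockwise traversal).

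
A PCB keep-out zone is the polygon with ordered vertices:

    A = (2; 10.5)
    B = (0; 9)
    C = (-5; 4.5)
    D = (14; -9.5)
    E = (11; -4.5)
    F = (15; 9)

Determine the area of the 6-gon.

197.5

Apply the shoelace formula: 2A = Σ (x_i·y_{i+1} − x_{i+1}·y_i), indices taken mod 6.
A→B: (2)(9) − (0)(10.5) = 18
B→C: (0)(4.5) − (-5)(9) = 45
C→D: (-5)(-9.5) − (14)(4.5) = -15.5
D→E: (14)(-4.5) − (11)(-9.5) = 41.5
E→F: (11)(9) − (15)(-4.5) = 166.5
F→A: (15)(10.5) − (2)(9) = 139.5
Σ = 395
Area = |Σ|/2 = 197.5.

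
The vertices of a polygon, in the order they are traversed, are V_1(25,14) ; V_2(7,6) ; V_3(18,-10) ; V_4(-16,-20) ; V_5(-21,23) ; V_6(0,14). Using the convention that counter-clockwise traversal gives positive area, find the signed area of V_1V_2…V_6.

-1039

Apply the shoelace formula: 2A = Σ (x_i·y_{i+1} − x_{i+1}·y_i), indices taken mod 6.
V_1→V_2: (25)(6) − (7)(14) = 52
V_2→V_3: (7)(-10) − (18)(6) = -178
V_3→V_4: (18)(-20) − (-16)(-10) = -520
V_4→V_5: (-16)(23) − (-21)(-20) = -788
V_5→V_6: (-21)(14) − (0)(23) = -294
V_6→V_1: (0)(14) − (25)(14) = -350
Σ = -2078
Signed area = Σ/2 = -1039 (negative ⇒ clockwise traversal).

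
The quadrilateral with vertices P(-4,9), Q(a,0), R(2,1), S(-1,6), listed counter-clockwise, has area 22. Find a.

-2

Write out the shoelace sum; only the two edges meeting at Q involve a:
2·Area = [((-4)·0 − a·9) + (a·1 − 2·0)] + 28
       = -8·a + 28 = 44
⇒ a = -2.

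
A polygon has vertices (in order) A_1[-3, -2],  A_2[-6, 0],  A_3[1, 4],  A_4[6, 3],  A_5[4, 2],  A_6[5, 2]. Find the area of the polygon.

31.5

Apply the shoelace (surveyor's) formula: 2A = Σ (x_i·y_{i+1} − x_{i+1}·y_i), indices taken mod 6.
Σ = (-12) + (-24) + (-21) + (0) + (-2) + (-4) = -63
Area = |Σ|/2 = 31.5.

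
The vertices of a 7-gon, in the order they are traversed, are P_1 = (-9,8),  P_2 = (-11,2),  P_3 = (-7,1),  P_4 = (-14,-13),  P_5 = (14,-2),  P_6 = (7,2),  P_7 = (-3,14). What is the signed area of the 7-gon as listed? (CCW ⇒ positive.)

Cross-terms: 70, 3, 105, 210, 42, 104, 102  ⇒  Σ = 636
Signed area = Σ/2 = 318 (positive ⇒ counter-clockwise traversal).

318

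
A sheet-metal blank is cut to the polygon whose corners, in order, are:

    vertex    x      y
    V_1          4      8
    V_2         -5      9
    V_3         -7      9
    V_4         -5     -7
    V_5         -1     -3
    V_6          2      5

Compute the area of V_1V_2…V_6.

96.5

Σ = (76) + (18) + (94) + (8) + (1) + (-4) = 193
Area = |Σ|/2 = 96.5.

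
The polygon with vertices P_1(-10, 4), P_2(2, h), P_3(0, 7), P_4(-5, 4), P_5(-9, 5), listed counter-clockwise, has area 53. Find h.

-4

The doubled signed area Σ (x_i y_{i+1} − x_{i+1} y_i) is linear in h.
With h=0 it equals 66; the coefficient of h is -10 (from the two edges through P_2).
So -10·h + 66 = 2·53 = 106 ⇒ h = -4.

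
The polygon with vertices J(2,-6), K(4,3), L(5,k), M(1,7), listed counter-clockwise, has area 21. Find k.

Write out the shoelace sum; only the two edges meeting at L involve k:
2·Area = [(4·k − 5·3) + (5·7 − 1·k)] + 10
       = 3·k + 30 = 42
⇒ k = 4.

4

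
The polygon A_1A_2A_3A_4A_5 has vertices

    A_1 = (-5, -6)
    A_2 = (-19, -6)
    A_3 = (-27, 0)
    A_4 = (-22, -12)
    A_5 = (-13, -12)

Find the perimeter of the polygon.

56

|A_1A_2| = √((-14)² + (0)²) = √196 = 14
|A_2A_3| = √((-8)² + (6)²) = √100 = 10
|A_3A_4| = √((5)² + (-12)²) = √169 = 13
|A_4A_5| = √((9)² + (0)²) = √81 = 9
|A_5A_1| = √((8)² + (6)²) = √100 = 10
Perimeter = 14 + 10 + 13 + 9 + 10 = 56.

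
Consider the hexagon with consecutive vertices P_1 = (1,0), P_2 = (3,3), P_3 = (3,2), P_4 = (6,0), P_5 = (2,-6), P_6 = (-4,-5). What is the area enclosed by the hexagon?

38.5

Apply the shoelace (surveyor's) formula: 2A = Σ (x_i·y_{i+1} − x_{i+1}·y_i), indices taken mod 6.
P_1→P_2: (1)(3) − (3)(0) = 3
P_2→P_3: (3)(2) − (3)(3) = -3
P_3→P_4: (3)(0) − (6)(2) = -12
P_4→P_5: (6)(-6) − (2)(0) = -36
P_5→P_6: (2)(-5) − (-4)(-6) = -34
P_6→P_1: (-4)(0) − (1)(-5) = 5
Σ = -77
Area = |Σ|/2 = 38.5.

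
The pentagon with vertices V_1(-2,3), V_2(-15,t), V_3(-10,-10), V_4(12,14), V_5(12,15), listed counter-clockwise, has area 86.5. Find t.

-10

Write out the shoelace sum; only the two edges meeting at V_2 involve t:
2·Area = [((-2)·t − (-15)·3) + ((-15)·(-10) − (-10)·t)] + 58
       = 8·t + 253 = 173
⇒ t = -10.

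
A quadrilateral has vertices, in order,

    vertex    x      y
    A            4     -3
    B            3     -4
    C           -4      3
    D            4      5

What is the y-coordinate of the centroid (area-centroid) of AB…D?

44/39

Apply the shoelace (surveyor's) formula. First the cross-terms c_i = x_i·y_{i+1} − x_{i+1}·y_i:
  -7, -7, -32, -32  ⇒  2A = -78, A = -39.
Then Σ (y_i + y_{i+1})·c_i = -264, so ȳ = -264 / (6·(-39)) = 44/39.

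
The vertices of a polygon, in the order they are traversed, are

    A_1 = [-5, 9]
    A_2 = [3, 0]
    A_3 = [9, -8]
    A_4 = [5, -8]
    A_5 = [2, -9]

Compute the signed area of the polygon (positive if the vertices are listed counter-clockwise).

Apply the shoelace (surveyor's) formula: 2A = Σ (x_i·y_{i+1} − x_{i+1}·y_i), indices taken mod 5.
Cross-terms: -27, -24, -32, -29, -27  ⇒  Σ = -139
Signed area = Σ/2 = -69.5 (negative ⇒ clockwise traversal).

-69.5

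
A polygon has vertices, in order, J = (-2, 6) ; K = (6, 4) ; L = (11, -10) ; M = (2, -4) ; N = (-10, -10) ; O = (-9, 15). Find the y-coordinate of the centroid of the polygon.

Apply the surveyor's formula. First the cross-terms c_i = x_i·y_{i+1} − x_{i+1}·y_i:
  -44, -104, -24, -60, -240, -24  ⇒  2A = -496, A = -248.
Then Σ (y_i + y_{i+1})·c_i = -344, so ȳ = -344 / (6·(-248)) = 43/186.

43/186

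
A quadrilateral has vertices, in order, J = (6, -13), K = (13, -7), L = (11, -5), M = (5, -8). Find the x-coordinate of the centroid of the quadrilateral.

502/59

Apply Gauss's area formula. First the cross-terms c_i = x_i·y_{i+1} − x_{i+1}·y_i:
  127, 12, -63, -17  ⇒  2A = 59, A = 29.5.
Then Σ (x_i + x_{i+1})·c_i = 1506, so x̄ = 1506 / (6·29.5) = 502/59.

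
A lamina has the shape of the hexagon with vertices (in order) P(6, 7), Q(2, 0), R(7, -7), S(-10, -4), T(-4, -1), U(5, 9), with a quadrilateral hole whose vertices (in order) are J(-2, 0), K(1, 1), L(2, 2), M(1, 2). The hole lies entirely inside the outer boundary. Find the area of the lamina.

Outer boundary:
Apply the shoelace (surveyor's) formula: 2A = Σ (x_i·y_{i+1} − x_{i+1}·y_i), indices taken mod 6.
Σ = (-14) + (-14) + (-98) + (-6) + (-31) + (-19) = -182
Area = |Σ|/2 = 91.
Hole:
Apply the shoelace formula: 2A = Σ (x_i·y_{i+1} − x_{i+1}·y_i), indices taken mod 4.
J→K: (-2)(1) − (1)(0) = -2
K→L: (1)(2) − (2)(1) = 0
L→M: (2)(2) − (1)(2) = 2
M→J: (1)(0) − (-2)(2) = 4
Σ = 4
Area = |Σ|/2 = 2.
Net area = 91 − 2 = 89.

89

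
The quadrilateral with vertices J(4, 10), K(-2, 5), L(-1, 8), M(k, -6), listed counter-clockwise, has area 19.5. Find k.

Write out the shoelace sum; only the two edges meeting at M involve k:
2·Area = [((-1)·(-6) − k·8) + (k·10 − 4·(-6))] + 29
       = 2·k + 59 = 39
⇒ k = -10.

-10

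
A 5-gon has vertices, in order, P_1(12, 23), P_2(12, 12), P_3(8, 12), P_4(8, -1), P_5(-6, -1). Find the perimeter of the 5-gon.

72

|P_1P_2| = √((0)² + (-11)²) = √121 = 11
|P_2P_3| = √((-4)² + (0)²) = √16 = 4
|P_3P_4| = √((0)² + (-13)²) = √169 = 13
|P_4P_5| = √((-14)² + (0)²) = √196 = 14
|P_5P_1| = √((18)² + (24)²) = √900 = 30
Perimeter = 11 + 4 + 13 + 14 + 30 = 72.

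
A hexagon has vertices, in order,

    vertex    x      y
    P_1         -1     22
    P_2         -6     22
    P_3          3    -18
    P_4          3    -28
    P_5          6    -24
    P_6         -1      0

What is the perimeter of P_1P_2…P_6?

108

|P_1P_2| = √((-5)² + (0)²) = √25 = 5
|P_2P_3| = √((9)² + (-40)²) = √1681 = 41
|P_3P_4| = √((0)² + (-10)²) = √100 = 10
|P_4P_5| = √((3)² + (4)²) = √25 = 5
|P_5P_6| = √((-7)² + (24)²) = √625 = 25
|P_6P_1| = √((0)² + (22)²) = √484 = 22
Perimeter = 5 + 41 + 10 + 5 + 25 + 22 = 108.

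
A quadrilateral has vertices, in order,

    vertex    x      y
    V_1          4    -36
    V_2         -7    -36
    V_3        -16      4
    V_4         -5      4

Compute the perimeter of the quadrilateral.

|V_1V_2| = √((-11)² + (0)²) = √121 = 11
|V_2V_3| = √((-9)² + (40)²) = √1681 = 41
|V_3V_4| = √((11)² + (0)²) = √121 = 11
|V_4V_1| = √((9)² + (-40)²) = √1681 = 41
Perimeter = 11 + 41 + 11 + 41 = 104.

104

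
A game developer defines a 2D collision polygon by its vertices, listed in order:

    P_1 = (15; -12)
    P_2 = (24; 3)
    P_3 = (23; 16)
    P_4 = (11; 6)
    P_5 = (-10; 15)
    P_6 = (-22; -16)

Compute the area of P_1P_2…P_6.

Apply Gauss's area formula: 2A = Σ (x_i·y_{i+1} − x_{i+1}·y_i), indices taken mod 6.
Cross-terms: 333, 315, -38, 225, 490, 504  ⇒  Σ = 1829
Area = |Σ|/2 = 914.5.

914.5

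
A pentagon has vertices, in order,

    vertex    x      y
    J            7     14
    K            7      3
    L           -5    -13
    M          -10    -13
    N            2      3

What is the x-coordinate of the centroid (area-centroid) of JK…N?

Apply the shoelace formula. First the cross-terms c_i = x_i·y_{i+1} − x_{i+1}·y_i:
  -77, -76, -65, -4, 7  ⇒  2A = -215, A = -107.5.
Then Σ (x_i + x_{i+1})·c_i = -160, so x̄ = -160 / (6·(-107.5)) = 32/129.

32/129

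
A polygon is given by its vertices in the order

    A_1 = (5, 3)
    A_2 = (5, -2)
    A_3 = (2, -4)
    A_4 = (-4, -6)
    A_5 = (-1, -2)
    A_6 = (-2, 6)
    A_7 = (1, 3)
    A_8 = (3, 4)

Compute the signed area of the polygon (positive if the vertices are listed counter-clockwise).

Σ = (-25) + (-16) + (-28) + (2) + (-10) + (-12) + (-5) + (-11) = -105
Signed area = Σ/2 = -52.5 (negative ⇒ clockwise traversal).

-52.5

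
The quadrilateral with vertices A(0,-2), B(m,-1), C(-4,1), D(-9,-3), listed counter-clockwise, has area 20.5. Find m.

2

Write out the shoelace sum; only the two edges meeting at B involve m:
2·Area = [(0·(-1) − m·(-2)) + (m·1 − (-4)·(-1))] + 39
       = 3·m + 35 = 41
⇒ m = 2.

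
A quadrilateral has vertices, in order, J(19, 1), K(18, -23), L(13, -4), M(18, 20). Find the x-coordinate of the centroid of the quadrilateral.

50/3

Apply the surveyor's formula. First the cross-terms c_i = x_i·y_{i+1} − x_{i+1}·y_i:
  -455, 227, 332, -362  ⇒  2A = -258, A = -129.
Then Σ (x_i + x_{i+1})·c_i = -12900, so x̄ = -12900 / (6·(-129)) = 50/3.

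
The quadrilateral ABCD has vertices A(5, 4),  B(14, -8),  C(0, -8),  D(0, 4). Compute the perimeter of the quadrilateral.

|AB| = √((9)² + (-12)²) = √225 = 15
|BC| = √((-14)² + (0)²) = √196 = 14
|CD| = √((0)² + (12)²) = √144 = 12
|DA| = √((5)² + (0)²) = √25 = 5
Perimeter = 15 + 14 + 12 + 5 = 46.

46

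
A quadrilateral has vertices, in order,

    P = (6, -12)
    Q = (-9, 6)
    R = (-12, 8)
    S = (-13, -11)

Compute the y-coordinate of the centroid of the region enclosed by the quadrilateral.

Apply the shoelace (surveyor's) formula. First the cross-terms c_i = x_i·y_{i+1} − x_{i+1}·y_i:
  -72, 0, 236, 222  ⇒  2A = 386, A = 193.
Then Σ (y_i + y_{i+1})·c_i = -5382, so ȳ = -5382 / (6·193) = -897/193.

-897/193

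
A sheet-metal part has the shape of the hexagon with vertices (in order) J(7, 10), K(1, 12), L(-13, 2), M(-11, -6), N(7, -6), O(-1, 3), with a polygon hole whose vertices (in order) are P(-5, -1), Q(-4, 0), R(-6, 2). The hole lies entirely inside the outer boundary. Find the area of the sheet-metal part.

210

Outer boundary:
Apply the shoelace formula: 2A = Σ (x_i·y_{i+1} − x_{i+1}·y_i), indices taken mod 6.
Cross-terms: 74, 158, 100, 108, 15, -31  ⇒  Σ = 424
Area = |Σ|/2 = 212.
Hole:
Apply Gauss's area formula: 2A = Σ (x_i·y_{i+1} − x_{i+1}·y_i), indices taken mod 3.
Σ = (-4) + (-8) + (16) = 4
Area = |Σ|/2 = 2.
Net area = 212 − 2 = 210.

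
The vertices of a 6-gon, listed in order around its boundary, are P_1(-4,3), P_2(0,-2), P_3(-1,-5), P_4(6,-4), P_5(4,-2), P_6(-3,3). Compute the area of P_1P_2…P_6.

Apply Gauss's area formula: 2A = Σ (x_i·y_{i+1} − x_{i+1}·y_i), indices taken mod 6.
Cross-terms: 8, -2, 34, 4, 6, 3  ⇒  Σ = 53
Area = |Σ|/2 = 26.5.

26.5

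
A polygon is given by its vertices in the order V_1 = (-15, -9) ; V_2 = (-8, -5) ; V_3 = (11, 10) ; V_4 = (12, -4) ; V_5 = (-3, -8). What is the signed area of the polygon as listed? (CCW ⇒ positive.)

-193.5

V_1→V_2: (-15)(-5) − (-8)(-9) = 3
V_2→V_3: (-8)(10) − (11)(-5) = -25
V_3→V_4: (11)(-4) − (12)(10) = -164
V_4→V_5: (12)(-8) − (-3)(-4) = -108
V_5→V_1: (-3)(-9) − (-15)(-8) = -93
Σ = -387
Signed area = Σ/2 = -193.5 (negative ⇒ clockwise traversal).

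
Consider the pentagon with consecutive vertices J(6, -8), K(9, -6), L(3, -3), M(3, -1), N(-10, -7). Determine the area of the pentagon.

62

Σ = (36) + (-9) + (6) + (-31) + (122) = 124
Area = |Σ|/2 = 62.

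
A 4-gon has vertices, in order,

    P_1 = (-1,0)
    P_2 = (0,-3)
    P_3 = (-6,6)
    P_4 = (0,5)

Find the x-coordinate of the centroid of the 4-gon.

Apply the shoelace formula. First the cross-terms c_i = x_i·y_{i+1} − x_{i+1}·y_i:
  3, -18, -30, 5  ⇒  2A = -40, A = -20.
Then Σ (x_i + x_{i+1})·c_i = 280, so x̄ = 280 / (6·(-20)) = -7/3.

-7/3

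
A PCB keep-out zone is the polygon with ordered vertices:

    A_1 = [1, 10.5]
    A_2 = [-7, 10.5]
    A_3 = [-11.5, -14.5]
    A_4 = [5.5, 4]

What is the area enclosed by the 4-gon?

A_1→A_2: (1)(10.5) − (-7)(10.5) = 84
A_2→A_3: (-7)(-14.5) − (-11.5)(10.5) = 222.25
A_3→A_4: (-11.5)(4) − (5.5)(-14.5) = 33.75
A_4→A_1: (5.5)(10.5) − (1)(4) = 53.75
Σ = 393.75
Area = |Σ|/2 = 196.875.

196.875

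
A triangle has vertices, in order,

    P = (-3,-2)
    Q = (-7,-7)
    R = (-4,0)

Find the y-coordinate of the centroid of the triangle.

Apply the surveyor's formula. First the cross-terms c_i = x_i·y_{i+1} − x_{i+1}·y_i:
  7, -28, 8  ⇒  2A = -13, A = -6.5.
Then Σ (y_i + y_{i+1})·c_i = 117, so ȳ = 117 / (6·(-6.5)) = -3.

-3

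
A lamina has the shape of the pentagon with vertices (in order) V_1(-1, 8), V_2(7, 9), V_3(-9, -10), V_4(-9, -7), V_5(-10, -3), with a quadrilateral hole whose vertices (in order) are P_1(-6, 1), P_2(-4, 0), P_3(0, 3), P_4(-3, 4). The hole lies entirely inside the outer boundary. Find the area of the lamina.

92.5

Outer boundary:
Σ = (-65) + (11) + (-27) + (-43) + (-83) = -207
Area = |Σ|/2 = 103.5.
Hole:
P_1→P_2: (-6)(0) − (-4)(1) = 4
P_2→P_3: (-4)(3) − (0)(0) = -12
P_3→P_4: (0)(4) − (-3)(3) = 9
P_4→P_1: (-3)(1) − (-6)(4) = 21
Σ = 22
Area = |Σ|/2 = 11.
Net area = 103.5 − 11 = 92.5.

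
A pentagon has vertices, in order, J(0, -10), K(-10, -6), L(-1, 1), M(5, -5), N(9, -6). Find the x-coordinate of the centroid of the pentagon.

-192/191

Apply Gauss's area formula. First the cross-terms c_i = x_i·y_{i+1} − x_{i+1}·y_i:
  -100, -16, 0, 15, -90  ⇒  2A = -191, A = -95.5.
Then Σ (x_i + x_{i+1})·c_i = 576, so x̄ = 576 / (6·(-95.5)) = -192/191.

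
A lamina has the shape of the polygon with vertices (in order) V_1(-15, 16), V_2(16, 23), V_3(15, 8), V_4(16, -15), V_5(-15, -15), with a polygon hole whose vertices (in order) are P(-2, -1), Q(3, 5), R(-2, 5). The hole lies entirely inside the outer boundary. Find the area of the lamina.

Outer boundary:
Cross-terms: -601, -217, -353, -465, -465  ⇒  Σ = -2101
Area = |Σ|/2 = 1050.5.
Hole:
Cross-terms: -7, 25, 12  ⇒  Σ = 30
Area = |Σ|/2 = 15.
Net area = 1050.5 − 15 = 1035.5.

1035.5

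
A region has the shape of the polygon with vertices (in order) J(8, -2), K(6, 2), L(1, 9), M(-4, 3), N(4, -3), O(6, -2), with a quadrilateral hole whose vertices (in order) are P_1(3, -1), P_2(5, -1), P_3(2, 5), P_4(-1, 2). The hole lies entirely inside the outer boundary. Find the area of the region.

50

Outer boundary:
Apply Gauss's area formula: 2A = Σ (x_i·y_{i+1} − x_{i+1}·y_i), indices taken mod 6.
Σ = (28) + (52) + (39) + (0) + (10) + (4) = 133
Area = |Σ|/2 = 66.5.
Hole:
Σ = (2) + (27) + (9) + (-5) = 33
Area = |Σ|/2 = 16.5.
Net area = 66.5 − 16.5 = 50.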